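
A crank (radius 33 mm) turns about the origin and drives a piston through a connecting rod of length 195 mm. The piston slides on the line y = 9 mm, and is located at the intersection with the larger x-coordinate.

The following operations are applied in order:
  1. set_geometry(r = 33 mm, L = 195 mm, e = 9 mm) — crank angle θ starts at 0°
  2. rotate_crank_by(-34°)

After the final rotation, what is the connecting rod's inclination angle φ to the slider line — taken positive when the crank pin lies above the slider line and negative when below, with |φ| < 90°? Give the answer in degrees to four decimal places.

set_geometry: r = 33 mm, L = 195 mm, e = 9 mm; θ ← 0°
rotate_crank_by(-34°): θ ← 0° -34° = -34°
crank pin P = (r cos θ, r sin θ) = (27.358240, -18.453366)
h = r sin θ − e = -18.453366 − 9 = -27.453366
sin φ = h / L = -27.453366 / 195 = -0.14078649
φ = arcsin(-0.14078649) = -8.093360°

-8.0934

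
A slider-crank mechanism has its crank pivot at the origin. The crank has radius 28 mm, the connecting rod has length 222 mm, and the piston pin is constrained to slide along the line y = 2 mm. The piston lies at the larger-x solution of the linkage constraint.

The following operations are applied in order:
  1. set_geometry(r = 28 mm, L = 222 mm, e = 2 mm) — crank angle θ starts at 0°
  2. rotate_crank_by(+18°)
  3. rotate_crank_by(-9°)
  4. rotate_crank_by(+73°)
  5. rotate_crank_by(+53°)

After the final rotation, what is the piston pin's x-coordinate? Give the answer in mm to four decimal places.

201.4863

set_geometry: r = 28 mm, L = 222 mm, e = 2 mm; θ ← 0°
rotate_crank_by(+18°): θ ← 0° +18° = 18°
rotate_crank_by(-9°): θ ← 18° -9° = 9°
rotate_crank_by(+73°): θ ← 9° +73° = 82°
rotate_crank_by(+53°): θ ← 82° +53° = 135°
crank pin P = (r cos θ, r sin θ) = (-19.798990, 19.798990)
h = r sin θ − e = 19.798990 − 2 = 17.798990
x = r cos θ + √(L² − h²) = -19.798990 + √(49284.0 − 316.8040) = -19.798990 + 221.285327 = 201.486337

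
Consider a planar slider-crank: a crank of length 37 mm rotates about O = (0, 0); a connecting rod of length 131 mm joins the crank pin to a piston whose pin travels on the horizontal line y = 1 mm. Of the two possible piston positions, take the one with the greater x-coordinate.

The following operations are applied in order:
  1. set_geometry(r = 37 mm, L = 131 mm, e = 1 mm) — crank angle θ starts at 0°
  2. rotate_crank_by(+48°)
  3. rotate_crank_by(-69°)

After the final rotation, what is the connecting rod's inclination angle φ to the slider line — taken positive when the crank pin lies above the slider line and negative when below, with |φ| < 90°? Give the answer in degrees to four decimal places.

-6.2491

set_geometry: r = 37 mm, L = 131 mm, e = 1 mm; θ ← 0°
rotate_crank_by(+48°): θ ← 0° +48° = 48°
rotate_crank_by(-69°): θ ← 48° -69° = -21°
crank pin P = (r cos θ, r sin θ) = (34.542476, -13.259614)
h = r sin θ − e = -13.259614 − 1 = -14.259614
sin φ = h / L = -14.259614 / 131 = -0.10885202
φ = arcsin(-0.10885202) = -6.249144°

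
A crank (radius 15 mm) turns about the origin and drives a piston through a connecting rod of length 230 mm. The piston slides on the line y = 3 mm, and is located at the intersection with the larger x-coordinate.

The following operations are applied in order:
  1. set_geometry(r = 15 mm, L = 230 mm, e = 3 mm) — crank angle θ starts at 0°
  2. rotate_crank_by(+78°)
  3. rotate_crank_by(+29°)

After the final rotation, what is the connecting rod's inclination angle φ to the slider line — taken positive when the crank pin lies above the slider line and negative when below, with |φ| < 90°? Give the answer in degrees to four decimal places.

2.8272

set_geometry: r = 15 mm, L = 230 mm, e = 3 mm; θ ← 0°
rotate_crank_by(+78°): θ ← 0° +78° = 78°
rotate_crank_by(+29°): θ ← 78° +29° = 107°
crank pin P = (r cos θ, r sin θ) = (-4.385576, 14.344571)
h = r sin θ − e = 14.344571 − 3 = 11.344571
sin φ = h / L = 11.344571 / 230 = 0.04932422
φ = arcsin(0.04932422) = 2.827217°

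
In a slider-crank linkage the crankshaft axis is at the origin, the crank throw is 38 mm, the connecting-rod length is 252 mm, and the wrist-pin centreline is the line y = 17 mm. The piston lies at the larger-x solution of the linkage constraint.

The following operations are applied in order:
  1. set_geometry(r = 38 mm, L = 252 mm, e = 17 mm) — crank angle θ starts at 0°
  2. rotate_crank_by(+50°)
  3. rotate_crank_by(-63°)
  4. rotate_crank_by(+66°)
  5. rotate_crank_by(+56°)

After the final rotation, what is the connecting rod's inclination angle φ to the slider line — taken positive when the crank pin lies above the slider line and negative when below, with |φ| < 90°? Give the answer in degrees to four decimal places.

set_geometry: r = 38 mm, L = 252 mm, e = 17 mm; θ ← 0°
rotate_crank_by(+50°): θ ← 0° +50° = 50°
rotate_crank_by(-63°): θ ← 50° -63° = -13°
rotate_crank_by(+66°): θ ← -13° +66° = 53°
rotate_crank_by(+56°): θ ← 53° +56° = 109°
crank pin P = (r cos θ, r sin θ) = (-12.371590, 35.929706)
h = r sin θ − e = 35.929706 − 17 = 18.929706
sin φ = h / L = 18.929706 / 252 = 0.07511788
φ = arcsin(0.07511788) = 4.307995°

4.3080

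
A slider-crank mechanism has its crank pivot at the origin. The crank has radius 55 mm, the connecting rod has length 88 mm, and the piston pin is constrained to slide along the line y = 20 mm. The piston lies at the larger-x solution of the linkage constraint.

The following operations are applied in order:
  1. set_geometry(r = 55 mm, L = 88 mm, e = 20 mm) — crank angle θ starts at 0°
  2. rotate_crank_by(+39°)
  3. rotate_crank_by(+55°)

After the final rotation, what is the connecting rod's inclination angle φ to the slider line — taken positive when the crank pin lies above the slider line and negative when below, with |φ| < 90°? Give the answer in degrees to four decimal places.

23.3411

set_geometry: r = 55 mm, L = 88 mm, e = 20 mm; θ ← 0°
rotate_crank_by(+39°): θ ← 0° +39° = 39°
rotate_crank_by(+55°): θ ← 39° +55° = 94°
crank pin P = (r cos θ, r sin θ) = (-3.836606, 54.866023)
h = r sin θ − e = 54.866023 − 20 = 34.866023
sin φ = h / L = 34.866023 / 88 = 0.39620480
φ = arcsin(0.39620480) = 23.341136°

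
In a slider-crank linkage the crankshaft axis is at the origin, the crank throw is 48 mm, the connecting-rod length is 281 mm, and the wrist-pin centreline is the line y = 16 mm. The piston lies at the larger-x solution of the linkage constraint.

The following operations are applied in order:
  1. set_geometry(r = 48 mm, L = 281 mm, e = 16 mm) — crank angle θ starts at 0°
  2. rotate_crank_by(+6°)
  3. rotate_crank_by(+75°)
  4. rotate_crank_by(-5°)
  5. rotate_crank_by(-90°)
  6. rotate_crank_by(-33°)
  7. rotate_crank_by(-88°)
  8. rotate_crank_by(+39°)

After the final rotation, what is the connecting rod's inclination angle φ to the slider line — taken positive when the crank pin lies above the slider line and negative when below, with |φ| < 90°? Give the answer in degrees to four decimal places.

set_geometry: r = 48 mm, L = 281 mm, e = 16 mm; θ ← 0°
rotate_crank_by(+6°): θ ← 0° +6° = 6°
rotate_crank_by(+75°): θ ← 6° +75° = 81°
rotate_crank_by(-5°): θ ← 81° -5° = 76°
rotate_crank_by(-90°): θ ← 76° -90° = -14°
rotate_crank_by(-33°): θ ← -14° -33° = -47°
rotate_crank_by(-88°): θ ← -47° -88° = -135°
rotate_crank_by(+39°): θ ← -135° +39° = -96°
crank pin P = (r cos θ, r sin θ) = (-5.017366, -47.737051)
h = r sin θ − e = -47.737051 − 16 = -63.737051
sin φ = h / L = -63.737051 / 281 = -0.22682225
φ = arcsin(-0.22682225) = -13.110056°

-13.1101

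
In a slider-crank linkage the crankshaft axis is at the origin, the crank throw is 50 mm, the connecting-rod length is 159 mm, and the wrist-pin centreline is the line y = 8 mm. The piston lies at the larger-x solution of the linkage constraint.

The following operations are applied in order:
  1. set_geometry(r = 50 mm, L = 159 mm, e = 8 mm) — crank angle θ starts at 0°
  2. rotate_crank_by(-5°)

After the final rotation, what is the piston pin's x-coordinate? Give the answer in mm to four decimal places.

208.3288

set_geometry: r = 50 mm, L = 159 mm, e = 8 mm; θ ← 0°
rotate_crank_by(-5°): θ ← 0° -5° = -5°
crank pin P = (r cos θ, r sin θ) = (49.809735, -4.357787)
h = r sin θ − e = -4.357787 − 8 = -12.357787
x = r cos θ + √(L² − h²) = 49.809735 + √(25281.0 − 152.7149) = 49.809735 + 158.519037 = 208.328772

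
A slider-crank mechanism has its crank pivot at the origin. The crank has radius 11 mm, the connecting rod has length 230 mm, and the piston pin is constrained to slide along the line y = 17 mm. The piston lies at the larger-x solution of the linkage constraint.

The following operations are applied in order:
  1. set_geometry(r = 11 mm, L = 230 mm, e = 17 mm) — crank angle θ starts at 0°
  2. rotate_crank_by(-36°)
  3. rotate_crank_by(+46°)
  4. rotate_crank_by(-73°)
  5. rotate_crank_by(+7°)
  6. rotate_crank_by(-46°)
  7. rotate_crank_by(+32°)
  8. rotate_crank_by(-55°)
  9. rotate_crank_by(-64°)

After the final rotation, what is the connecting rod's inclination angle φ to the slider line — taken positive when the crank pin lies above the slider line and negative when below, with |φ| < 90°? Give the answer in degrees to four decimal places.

-3.8090

set_geometry: r = 11 mm, L = 230 mm, e = 17 mm; θ ← 0°
rotate_crank_by(-36°): θ ← 0° -36° = -36°
rotate_crank_by(+46°): θ ← -36° +46° = 10°
rotate_crank_by(-73°): θ ← 10° -73° = -63°
rotate_crank_by(+7°): θ ← -63° +7° = -56°
rotate_crank_by(-46°): θ ← -56° -46° = -102°
rotate_crank_by(+32°): θ ← -102° +32° = -70°
rotate_crank_by(-55°): θ ← -70° -55° = -125°
rotate_crank_by(-64°): θ ← -125° -64° = -189°
crank pin P = (r cos θ, r sin θ) = (-10.864572, 1.720779)
h = r sin θ − e = 1.720779 − 17 = -15.279221
sin φ = h / L = -15.279221 / 230 = -0.06643140
φ = arcsin(-0.06643140) = -3.809044°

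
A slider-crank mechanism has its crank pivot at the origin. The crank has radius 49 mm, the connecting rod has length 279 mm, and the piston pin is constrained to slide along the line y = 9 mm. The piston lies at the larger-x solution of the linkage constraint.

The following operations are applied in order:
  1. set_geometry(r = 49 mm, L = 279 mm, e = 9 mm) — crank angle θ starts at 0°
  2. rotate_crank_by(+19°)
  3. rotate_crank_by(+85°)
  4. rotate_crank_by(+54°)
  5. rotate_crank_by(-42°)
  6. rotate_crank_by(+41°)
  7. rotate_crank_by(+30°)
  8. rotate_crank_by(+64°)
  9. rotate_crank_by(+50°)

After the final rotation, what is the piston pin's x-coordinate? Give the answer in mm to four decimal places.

299.5357

set_geometry: r = 49 mm, L = 279 mm, e = 9 mm; θ ← 0°
rotate_crank_by(+19°): θ ← 0° +19° = 19°
rotate_crank_by(+85°): θ ← 19° +85° = 104°
rotate_crank_by(+54°): θ ← 104° +54° = 158°
rotate_crank_by(-42°): θ ← 158° -42° = 116°
rotate_crank_by(+41°): θ ← 116° +41° = 157°
rotate_crank_by(+30°): θ ← 157° +30° = 187°
rotate_crank_by(+64°): θ ← 187° +64° = 251°
rotate_crank_by(+50°): θ ← 251° +50° = 301°
crank pin P = (r cos θ, r sin θ) = (25.236866, -42.001198)
h = r sin θ − e = -42.001198 − 9 = -51.001198
x = r cos θ + √(L² − h²) = 25.236866 + √(77841.0 − 2601.1222) = 25.236866 + 274.298884 = 299.535750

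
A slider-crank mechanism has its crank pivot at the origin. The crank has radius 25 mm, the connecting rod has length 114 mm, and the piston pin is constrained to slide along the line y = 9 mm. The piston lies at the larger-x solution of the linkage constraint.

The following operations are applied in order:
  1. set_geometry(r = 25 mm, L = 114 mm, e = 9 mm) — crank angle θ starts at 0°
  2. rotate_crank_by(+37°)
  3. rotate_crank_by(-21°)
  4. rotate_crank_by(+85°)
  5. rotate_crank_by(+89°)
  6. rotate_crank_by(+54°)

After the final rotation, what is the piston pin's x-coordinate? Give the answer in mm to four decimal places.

set_geometry: r = 25 mm, L = 114 mm, e = 9 mm; θ ← 0°
rotate_crank_by(+37°): θ ← 0° +37° = 37°
rotate_crank_by(-21°): θ ← 37° -21° = 16°
rotate_crank_by(+85°): θ ← 16° +85° = 101°
rotate_crank_by(+89°): θ ← 101° +89° = 190°
rotate_crank_by(+54°): θ ← 190° +54° = 244°
crank pin P = (r cos θ, r sin θ) = (-10.959279, -22.469851)
h = r sin θ − e = -22.469851 − 9 = -31.469851
x = r cos θ + √(L² − h²) = -10.959279 + √(12996.0 − 990.3515) = -10.959279 + 109.570290 = 98.611011

98.6110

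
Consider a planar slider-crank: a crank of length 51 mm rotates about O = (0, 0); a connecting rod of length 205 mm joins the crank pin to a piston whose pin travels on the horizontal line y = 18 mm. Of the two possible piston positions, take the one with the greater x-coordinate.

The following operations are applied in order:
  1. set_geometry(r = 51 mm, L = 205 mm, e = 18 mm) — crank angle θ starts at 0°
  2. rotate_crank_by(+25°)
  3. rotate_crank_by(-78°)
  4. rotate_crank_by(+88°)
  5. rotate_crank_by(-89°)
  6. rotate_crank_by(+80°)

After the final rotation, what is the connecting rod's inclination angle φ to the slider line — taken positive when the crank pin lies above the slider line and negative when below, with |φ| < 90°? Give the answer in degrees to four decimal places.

1.2178

set_geometry: r = 51 mm, L = 205 mm, e = 18 mm; θ ← 0°
rotate_crank_by(+25°): θ ← 0° +25° = 25°
rotate_crank_by(-78°): θ ← 25° -78° = -53°
rotate_crank_by(+88°): θ ← -53° +88° = 35°
rotate_crank_by(-89°): θ ← 35° -89° = -54°
rotate_crank_by(+80°): θ ← -54° +80° = 26°
crank pin P = (r cos θ, r sin θ) = (45.838496, 22.356928)
h = r sin θ − e = 22.356928 − 18 = 4.356928
sin φ = h / L = 4.356928 / 205 = 0.02125331
φ = arcsin(0.02125331) = 1.217817°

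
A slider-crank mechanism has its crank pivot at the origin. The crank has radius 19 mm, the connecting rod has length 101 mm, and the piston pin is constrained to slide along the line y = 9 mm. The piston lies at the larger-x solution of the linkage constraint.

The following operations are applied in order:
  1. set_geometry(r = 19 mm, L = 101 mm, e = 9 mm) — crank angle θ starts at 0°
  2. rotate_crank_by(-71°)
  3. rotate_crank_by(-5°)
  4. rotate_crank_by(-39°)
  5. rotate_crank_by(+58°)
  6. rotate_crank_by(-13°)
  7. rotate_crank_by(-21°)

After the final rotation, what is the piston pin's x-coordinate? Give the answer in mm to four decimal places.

set_geometry: r = 19 mm, L = 101 mm, e = 9 mm; θ ← 0°
rotate_crank_by(-71°): θ ← 0° -71° = -71°
rotate_crank_by(-5°): θ ← -71° -5° = -76°
rotate_crank_by(-39°): θ ← -76° -39° = -115°
rotate_crank_by(+58°): θ ← -115° +58° = -57°
rotate_crank_by(-13°): θ ← -57° -13° = -70°
rotate_crank_by(-21°): θ ← -70° -21° = -91°
crank pin P = (r cos θ, r sin θ) = (-0.331596, -18.997106)
h = r sin θ − e = -18.997106 − 9 = -27.997106
x = r cos θ + √(L² − h²) = -0.331596 + √(10201.0 − 783.8380) = -0.331596 + 97.042063 = 96.710468

96.7105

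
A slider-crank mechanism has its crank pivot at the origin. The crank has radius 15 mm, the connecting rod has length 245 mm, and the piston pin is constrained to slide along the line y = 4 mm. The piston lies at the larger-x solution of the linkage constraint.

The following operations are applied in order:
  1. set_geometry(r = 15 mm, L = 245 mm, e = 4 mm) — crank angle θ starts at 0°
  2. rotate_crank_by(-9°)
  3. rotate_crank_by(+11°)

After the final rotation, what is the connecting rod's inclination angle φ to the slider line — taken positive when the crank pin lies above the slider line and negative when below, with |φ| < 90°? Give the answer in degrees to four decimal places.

set_geometry: r = 15 mm, L = 245 mm, e = 4 mm; θ ← 0°
rotate_crank_by(-9°): θ ← 0° -9° = -9°
rotate_crank_by(+11°): θ ← -9° +11° = 2°
crank pin P = (r cos θ, r sin θ) = (14.990862, 0.523492)
h = r sin θ − e = 0.523492 − 4 = -3.476508
sin φ = h / L = -3.476508 / 245 = -0.01418983
φ = arcsin(-0.01418983) = -0.813044°

-0.8130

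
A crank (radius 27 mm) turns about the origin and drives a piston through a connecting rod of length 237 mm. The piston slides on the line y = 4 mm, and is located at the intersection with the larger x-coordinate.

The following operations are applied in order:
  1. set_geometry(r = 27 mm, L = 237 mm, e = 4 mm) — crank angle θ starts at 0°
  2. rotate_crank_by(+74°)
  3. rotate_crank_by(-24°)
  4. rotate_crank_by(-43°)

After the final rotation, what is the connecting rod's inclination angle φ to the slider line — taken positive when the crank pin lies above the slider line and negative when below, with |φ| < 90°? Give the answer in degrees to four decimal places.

set_geometry: r = 27 mm, L = 237 mm, e = 4 mm; θ ← 0°
rotate_crank_by(+74°): θ ← 0° +74° = 74°
rotate_crank_by(-24°): θ ← 74° -24° = 50°
rotate_crank_by(-43°): θ ← 50° -43° = 7°
crank pin P = (r cos θ, r sin θ) = (26.798746, 3.290472)
h = r sin θ − e = 3.290472 − 4 = -0.709528
sin φ = h / L = -0.709528 / 237 = -0.00299379
φ = arcsin(-0.00299379) = -0.171532°

-0.1715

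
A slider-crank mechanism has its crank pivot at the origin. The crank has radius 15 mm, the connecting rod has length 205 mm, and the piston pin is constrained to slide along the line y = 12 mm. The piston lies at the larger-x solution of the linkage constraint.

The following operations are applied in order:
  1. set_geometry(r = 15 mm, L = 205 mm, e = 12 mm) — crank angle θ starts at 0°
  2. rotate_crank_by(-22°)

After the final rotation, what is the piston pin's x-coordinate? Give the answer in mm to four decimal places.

set_geometry: r = 15 mm, L = 205 mm, e = 12 mm; θ ← 0°
rotate_crank_by(-22°): θ ← 0° -22° = -22°
crank pin P = (r cos θ, r sin θ) = (13.907758, -5.619099)
h = r sin θ − e = -5.619099 − 12 = -17.619099
x = r cos θ + √(L² − h²) = 13.907758 + √(42025.0 − 310.4326) = 13.907758 + 204.241444 = 218.149202

218.1492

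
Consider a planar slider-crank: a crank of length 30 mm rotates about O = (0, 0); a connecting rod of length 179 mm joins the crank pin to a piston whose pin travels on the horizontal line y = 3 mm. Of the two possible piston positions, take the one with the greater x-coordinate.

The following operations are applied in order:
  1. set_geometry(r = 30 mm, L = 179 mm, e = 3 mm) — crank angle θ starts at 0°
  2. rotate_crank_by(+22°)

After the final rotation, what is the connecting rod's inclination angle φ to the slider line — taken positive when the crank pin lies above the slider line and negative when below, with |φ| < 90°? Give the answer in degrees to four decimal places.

set_geometry: r = 30 mm, L = 179 mm, e = 3 mm; θ ← 0°
rotate_crank_by(+22°): θ ← 0° +22° = 22°
crank pin P = (r cos θ, r sin θ) = (27.815516, 11.238198)
h = r sin θ − e = 11.238198 − 3 = 8.238198
sin φ = h / L = 8.238198 / 179 = 0.04602345
φ = arcsin(0.04602345) = 2.637881°

2.6379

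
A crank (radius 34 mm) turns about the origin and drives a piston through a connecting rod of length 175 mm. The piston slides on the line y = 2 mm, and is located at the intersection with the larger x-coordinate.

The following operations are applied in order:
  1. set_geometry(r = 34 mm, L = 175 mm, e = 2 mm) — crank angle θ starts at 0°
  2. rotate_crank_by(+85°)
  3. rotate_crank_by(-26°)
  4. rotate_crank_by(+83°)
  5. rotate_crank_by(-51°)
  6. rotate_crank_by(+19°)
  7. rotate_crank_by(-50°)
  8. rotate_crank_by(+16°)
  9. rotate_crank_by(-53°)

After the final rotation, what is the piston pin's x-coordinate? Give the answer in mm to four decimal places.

205.9329

set_geometry: r = 34 mm, L = 175 mm, e = 2 mm; θ ← 0°
rotate_crank_by(+85°): θ ← 0° +85° = 85°
rotate_crank_by(-26°): θ ← 85° -26° = 59°
rotate_crank_by(+83°): θ ← 59° +83° = 142°
rotate_crank_by(-51°): θ ← 142° -51° = 91°
rotate_crank_by(+19°): θ ← 91° +19° = 110°
rotate_crank_by(-50°): θ ← 110° -50° = 60°
rotate_crank_by(+16°): θ ← 60° +16° = 76°
rotate_crank_by(-53°): θ ← 76° -53° = 23°
crank pin P = (r cos θ, r sin θ) = (31.297165, 13.284858)
h = r sin θ − e = 13.284858 − 2 = 11.284858
x = r cos θ + √(L² − h²) = 31.297165 + √(30625.0 − 127.3480) = 31.297165 + 174.635769 = 205.932934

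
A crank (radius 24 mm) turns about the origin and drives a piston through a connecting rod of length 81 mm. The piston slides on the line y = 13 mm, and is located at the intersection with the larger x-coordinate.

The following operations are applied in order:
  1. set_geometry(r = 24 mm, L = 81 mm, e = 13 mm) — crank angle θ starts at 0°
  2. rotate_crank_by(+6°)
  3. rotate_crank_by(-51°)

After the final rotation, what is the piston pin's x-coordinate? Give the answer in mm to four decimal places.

set_geometry: r = 24 mm, L = 81 mm, e = 13 mm; θ ← 0°
rotate_crank_by(+6°): θ ← 0° +6° = 6°
rotate_crank_by(-51°): θ ← 6° -51° = -45°
crank pin P = (r cos θ, r sin θ) = (16.970563, -16.970563)
h = r sin θ − e = -16.970563 − 13 = -29.970563
x = r cos θ + √(L² − h²) = 16.970563 + √(6561.0 − 898.2346) = 16.970563 + 75.251348 = 92.221911

92.2219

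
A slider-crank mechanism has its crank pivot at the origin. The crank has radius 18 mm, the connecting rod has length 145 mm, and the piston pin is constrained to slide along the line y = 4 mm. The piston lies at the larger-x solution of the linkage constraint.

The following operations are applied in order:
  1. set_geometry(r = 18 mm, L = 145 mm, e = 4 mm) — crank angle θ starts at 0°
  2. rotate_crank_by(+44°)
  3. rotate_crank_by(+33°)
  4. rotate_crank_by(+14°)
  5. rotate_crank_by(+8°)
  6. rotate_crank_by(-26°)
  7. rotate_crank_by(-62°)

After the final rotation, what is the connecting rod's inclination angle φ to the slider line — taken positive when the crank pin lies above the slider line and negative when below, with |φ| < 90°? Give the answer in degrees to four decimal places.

-0.2234

set_geometry: r = 18 mm, L = 145 mm, e = 4 mm; θ ← 0°
rotate_crank_by(+44°): θ ← 0° +44° = 44°
rotate_crank_by(+33°): θ ← 44° +33° = 77°
rotate_crank_by(+14°): θ ← 77° +14° = 91°
rotate_crank_by(+8°): θ ← 91° +8° = 99°
rotate_crank_by(-26°): θ ← 99° -26° = 73°
rotate_crank_by(-62°): θ ← 73° -62° = 11°
crank pin P = (r cos θ, r sin θ) = (17.669289, 3.434562)
h = r sin θ − e = 3.434562 − 4 = -0.565438
sin φ = h / L = -0.565438 / 145 = -0.00389957
φ = arcsin(-0.00389957) = -0.223430°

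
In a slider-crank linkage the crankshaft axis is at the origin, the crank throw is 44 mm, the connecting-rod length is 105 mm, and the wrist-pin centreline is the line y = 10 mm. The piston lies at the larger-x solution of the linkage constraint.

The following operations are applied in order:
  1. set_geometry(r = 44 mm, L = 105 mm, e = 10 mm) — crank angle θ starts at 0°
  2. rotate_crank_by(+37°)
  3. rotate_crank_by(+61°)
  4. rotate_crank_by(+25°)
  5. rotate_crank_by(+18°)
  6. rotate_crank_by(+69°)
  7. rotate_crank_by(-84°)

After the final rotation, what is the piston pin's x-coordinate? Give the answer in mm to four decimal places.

75.9697

set_geometry: r = 44 mm, L = 105 mm, e = 10 mm; θ ← 0°
rotate_crank_by(+37°): θ ← 0° +37° = 37°
rotate_crank_by(+61°): θ ← 37° +61° = 98°
rotate_crank_by(+25°): θ ← 98° +25° = 123°
rotate_crank_by(+18°): θ ← 123° +18° = 141°
rotate_crank_by(+69°): θ ← 141° +69° = 210°
rotate_crank_by(-84°): θ ← 210° -84° = 126°
crank pin P = (r cos θ, r sin θ) = (-25.862551, 35.596748)
h = r sin θ − e = 35.596748 − 10 = 25.596748
x = r cos θ + √(L² − h²) = -25.862551 + √(11025.0 − 655.1935) = -25.862551 + 101.832247 = 75.969696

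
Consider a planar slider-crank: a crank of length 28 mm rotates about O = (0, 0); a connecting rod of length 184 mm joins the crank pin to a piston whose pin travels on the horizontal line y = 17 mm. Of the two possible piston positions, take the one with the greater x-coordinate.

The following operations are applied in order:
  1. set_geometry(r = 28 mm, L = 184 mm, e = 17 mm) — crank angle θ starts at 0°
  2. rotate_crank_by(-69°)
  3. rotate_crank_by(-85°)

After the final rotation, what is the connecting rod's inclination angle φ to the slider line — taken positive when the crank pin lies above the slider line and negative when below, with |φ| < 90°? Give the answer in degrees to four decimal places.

set_geometry: r = 28 mm, L = 184 mm, e = 17 mm; θ ← 0°
rotate_crank_by(-69°): θ ← 0° -69° = -69°
rotate_crank_by(-85°): θ ← -69° -85° = -154°
crank pin P = (r cos θ, r sin θ) = (-25.166233, -12.274392)
h = r sin θ − e = -12.274392 − 17 = -29.274392
sin φ = h / L = -29.274392 / 184 = -0.15909996
φ = arcsin(-0.15909996) = -9.154658°

-9.1547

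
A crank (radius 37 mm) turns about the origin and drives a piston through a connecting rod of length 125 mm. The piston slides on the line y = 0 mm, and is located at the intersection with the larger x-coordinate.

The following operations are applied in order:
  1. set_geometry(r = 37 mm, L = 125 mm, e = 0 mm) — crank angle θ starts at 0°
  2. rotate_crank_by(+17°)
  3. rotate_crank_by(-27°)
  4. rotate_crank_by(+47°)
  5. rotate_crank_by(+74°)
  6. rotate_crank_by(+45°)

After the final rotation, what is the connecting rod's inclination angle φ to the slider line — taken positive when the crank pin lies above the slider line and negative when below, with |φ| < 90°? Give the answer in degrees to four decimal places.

6.9148

set_geometry: r = 37 mm, L = 125 mm, e = 0 mm; θ ← 0°
rotate_crank_by(+17°): θ ← 0° +17° = 17°
rotate_crank_by(-27°): θ ← 17° -27° = -10°
rotate_crank_by(+47°): θ ← -10° +47° = 37°
rotate_crank_by(+74°): θ ← 37° +74° = 111°
rotate_crank_by(+45°): θ ← 111° +45° = 156°
crank pin P = (r cos θ, r sin θ) = (-33.801182, 15.049256)
h = r sin θ − e = 15.049256 − 0 = 15.049256
sin φ = h / L = 15.049256 / 125 = 0.12039405
φ = arcsin(0.12039405) = 6.914845°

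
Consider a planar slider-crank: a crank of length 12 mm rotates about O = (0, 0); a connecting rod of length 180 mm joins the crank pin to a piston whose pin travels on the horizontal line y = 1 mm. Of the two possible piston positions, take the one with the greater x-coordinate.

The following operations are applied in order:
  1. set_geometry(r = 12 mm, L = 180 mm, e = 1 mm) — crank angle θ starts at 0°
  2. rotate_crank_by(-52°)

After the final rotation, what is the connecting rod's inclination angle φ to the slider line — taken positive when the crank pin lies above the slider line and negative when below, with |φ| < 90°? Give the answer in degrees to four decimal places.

set_geometry: r = 12 mm, L = 180 mm, e = 1 mm; θ ← 0°
rotate_crank_by(-52°): θ ← 0° -52° = -52°
crank pin P = (r cos θ, r sin θ) = (7.387938, -9.456129)
h = r sin θ − e = -9.456129 − 1 = -10.456129
sin φ = h / L = -10.456129 / 180 = -0.05808961
φ = arcsin(-0.05808961) = -3.330164°

-3.3302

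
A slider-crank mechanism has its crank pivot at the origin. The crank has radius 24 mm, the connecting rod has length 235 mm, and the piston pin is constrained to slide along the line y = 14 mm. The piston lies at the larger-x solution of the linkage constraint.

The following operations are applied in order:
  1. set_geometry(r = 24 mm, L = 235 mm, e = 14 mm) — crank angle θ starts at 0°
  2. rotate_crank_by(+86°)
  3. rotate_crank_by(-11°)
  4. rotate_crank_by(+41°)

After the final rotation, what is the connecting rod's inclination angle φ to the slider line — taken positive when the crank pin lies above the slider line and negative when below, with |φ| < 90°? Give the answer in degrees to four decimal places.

set_geometry: r = 24 mm, L = 235 mm, e = 14 mm; θ ← 0°
rotate_crank_by(+86°): θ ← 0° +86° = 86°
rotate_crank_by(-11°): θ ← 86° -11° = 75°
rotate_crank_by(+41°): θ ← 75° +41° = 116°
crank pin P = (r cos θ, r sin θ) = (-10.520908, 21.571057)
h = r sin θ − e = 21.571057 − 14 = 7.571057
sin φ = h / L = 7.571057 / 235 = 0.03221726
φ = arcsin(0.03221726) = 1.846233°

1.8462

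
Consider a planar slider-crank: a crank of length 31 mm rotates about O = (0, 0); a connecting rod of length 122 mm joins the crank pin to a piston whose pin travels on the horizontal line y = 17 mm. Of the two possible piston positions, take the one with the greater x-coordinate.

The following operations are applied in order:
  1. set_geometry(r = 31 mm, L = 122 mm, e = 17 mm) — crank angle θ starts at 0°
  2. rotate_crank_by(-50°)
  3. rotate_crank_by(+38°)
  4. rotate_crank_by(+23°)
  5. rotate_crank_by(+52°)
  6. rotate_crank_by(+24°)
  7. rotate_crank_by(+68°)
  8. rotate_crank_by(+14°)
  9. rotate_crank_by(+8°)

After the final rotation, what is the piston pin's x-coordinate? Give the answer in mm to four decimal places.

set_geometry: r = 31 mm, L = 122 mm, e = 17 mm; θ ← 0°
rotate_crank_by(-50°): θ ← 0° -50° = -50°
rotate_crank_by(+38°): θ ← -50° +38° = -12°
rotate_crank_by(+23°): θ ← -12° +23° = 11°
rotate_crank_by(+52°): θ ← 11° +52° = 63°
rotate_crank_by(+24°): θ ← 63° +24° = 87°
rotate_crank_by(+68°): θ ← 87° +68° = 155°
rotate_crank_by(+14°): θ ← 155° +14° = 169°
rotate_crank_by(+8°): θ ← 169° +8° = 177°
crank pin P = (r cos θ, r sin θ) = (-30.957516, 1.622415)
h = r sin θ − e = 1.622415 − 17 = -15.377585
x = r cos θ + √(L² − h²) = -30.957516 + √(14884.0 − 236.4701) = -30.957516 + 121.026980 = 90.069464

90.0695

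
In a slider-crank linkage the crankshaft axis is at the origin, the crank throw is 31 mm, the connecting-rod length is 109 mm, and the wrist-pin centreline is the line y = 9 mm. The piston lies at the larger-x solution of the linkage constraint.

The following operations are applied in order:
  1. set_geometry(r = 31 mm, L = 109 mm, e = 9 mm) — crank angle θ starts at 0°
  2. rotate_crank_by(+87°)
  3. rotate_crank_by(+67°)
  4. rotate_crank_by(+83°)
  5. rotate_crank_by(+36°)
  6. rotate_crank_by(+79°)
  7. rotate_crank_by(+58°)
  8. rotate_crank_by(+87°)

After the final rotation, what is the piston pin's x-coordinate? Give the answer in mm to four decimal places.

85.6497

set_geometry: r = 31 mm, L = 109 mm, e = 9 mm; θ ← 0°
rotate_crank_by(+87°): θ ← 0° +87° = 87°
rotate_crank_by(+67°): θ ← 87° +67° = 154°
rotate_crank_by(+83°): θ ← 154° +83° = 237°
rotate_crank_by(+36°): θ ← 237° +36° = 273°
rotate_crank_by(+79°): θ ← 273° +79° = 352°
rotate_crank_by(+58°): θ ← 352° +58° = 410°
rotate_crank_by(+87°): θ ← 410° +87° = 497°
crank pin P = (r cos θ, r sin θ) = (-22.671965, 21.141949)
h = r sin θ − e = 21.141949 − 9 = 12.141949
x = r cos θ + √(L² − h²) = -22.671965 + √(11881.0 − 147.4269) = -22.671965 + 108.321619 = 85.649654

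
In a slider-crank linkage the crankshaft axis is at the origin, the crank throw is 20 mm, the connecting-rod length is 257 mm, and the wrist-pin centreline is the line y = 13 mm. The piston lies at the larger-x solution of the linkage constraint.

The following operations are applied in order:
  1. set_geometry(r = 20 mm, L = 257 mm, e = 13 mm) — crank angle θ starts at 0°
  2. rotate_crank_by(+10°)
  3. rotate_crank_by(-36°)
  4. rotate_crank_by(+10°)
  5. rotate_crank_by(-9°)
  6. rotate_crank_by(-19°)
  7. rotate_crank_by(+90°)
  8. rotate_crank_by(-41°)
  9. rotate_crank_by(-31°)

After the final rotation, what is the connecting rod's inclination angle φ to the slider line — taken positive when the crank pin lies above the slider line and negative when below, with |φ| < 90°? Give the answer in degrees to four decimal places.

set_geometry: r = 20 mm, L = 257 mm, e = 13 mm; θ ← 0°
rotate_crank_by(+10°): θ ← 0° +10° = 10°
rotate_crank_by(-36°): θ ← 10° -36° = -26°
rotate_crank_by(+10°): θ ← -26° +10° = -16°
rotate_crank_by(-9°): θ ← -16° -9° = -25°
rotate_crank_by(-19°): θ ← -25° -19° = -44°
rotate_crank_by(+90°): θ ← -44° +90° = 46°
rotate_crank_by(-41°): θ ← 46° -41° = 5°
rotate_crank_by(-31°): θ ← 5° -31° = -26°
crank pin P = (r cos θ, r sin θ) = (17.975881, -8.767423)
h = r sin θ − e = -8.767423 − 13 = -21.767423
sin φ = h / L = -21.767423 / 257 = -0.08469814
φ = arcsin(-0.08469814) = -4.858667°

-4.8587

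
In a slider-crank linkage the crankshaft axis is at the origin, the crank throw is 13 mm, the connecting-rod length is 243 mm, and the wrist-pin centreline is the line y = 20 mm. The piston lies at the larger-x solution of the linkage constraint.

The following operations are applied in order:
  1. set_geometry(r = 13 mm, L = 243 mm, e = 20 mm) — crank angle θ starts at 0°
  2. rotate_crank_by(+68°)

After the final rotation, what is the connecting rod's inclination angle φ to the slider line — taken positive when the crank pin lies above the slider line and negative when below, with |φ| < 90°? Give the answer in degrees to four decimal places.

-1.8740

set_geometry: r = 13 mm, L = 243 mm, e = 20 mm; θ ← 0°
rotate_crank_by(+68°): θ ← 0° +68° = 68°
crank pin P = (r cos θ, r sin θ) = (4.869886, 12.053390)
h = r sin θ − e = 12.053390 − 20 = -7.946610
sin φ = h / L = -7.946610 / 243 = -0.03270210
φ = arcsin(-0.03270210) = -1.874026°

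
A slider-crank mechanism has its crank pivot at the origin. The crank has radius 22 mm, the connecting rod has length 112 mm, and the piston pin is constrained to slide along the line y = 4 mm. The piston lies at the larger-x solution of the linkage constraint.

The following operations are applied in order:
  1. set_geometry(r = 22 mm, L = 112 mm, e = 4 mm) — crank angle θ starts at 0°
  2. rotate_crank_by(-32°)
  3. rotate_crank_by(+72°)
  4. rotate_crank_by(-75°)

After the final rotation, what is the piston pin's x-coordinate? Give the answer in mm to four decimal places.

set_geometry: r = 22 mm, L = 112 mm, e = 4 mm; θ ← 0°
rotate_crank_by(-32°): θ ← 0° -32° = -32°
rotate_crank_by(+72°): θ ← -32° +72° = 40°
rotate_crank_by(-75°): θ ← 40° -75° = -35°
crank pin P = (r cos θ, r sin θ) = (18.021345, -12.618682)
h = r sin θ − e = -12.618682 − 4 = -16.618682
x = r cos θ + √(L² − h²) = 18.021345 + √(12544.0 − 276.1806) = 18.021345 + 110.760189 = 128.781534

128.7815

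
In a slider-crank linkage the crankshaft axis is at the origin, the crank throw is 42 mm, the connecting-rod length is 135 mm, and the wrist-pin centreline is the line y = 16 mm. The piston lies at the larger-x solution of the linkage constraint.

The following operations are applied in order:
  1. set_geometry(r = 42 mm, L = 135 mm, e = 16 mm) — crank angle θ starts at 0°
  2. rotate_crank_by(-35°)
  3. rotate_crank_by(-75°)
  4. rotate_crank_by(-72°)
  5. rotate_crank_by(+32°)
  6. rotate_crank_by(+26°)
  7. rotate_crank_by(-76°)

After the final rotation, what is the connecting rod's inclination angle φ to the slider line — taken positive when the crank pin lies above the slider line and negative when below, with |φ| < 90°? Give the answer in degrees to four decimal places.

-0.6940

set_geometry: r = 42 mm, L = 135 mm, e = 16 mm; θ ← 0°
rotate_crank_by(-35°): θ ← 0° -35° = -35°
rotate_crank_by(-75°): θ ← -35° -75° = -110°
rotate_crank_by(-72°): θ ← -110° -72° = -182°
rotate_crank_by(+32°): θ ← -182° +32° = -150°
rotate_crank_by(+26°): θ ← -150° +26° = -124°
rotate_crank_by(-76°): θ ← -124° -76° = -200°
crank pin P = (r cos θ, r sin θ) = (-39.467090, 14.364846)
h = r sin θ − e = 14.364846 − 16 = -1.635154
sin φ = h / L = -1.635154 / 135 = -0.01211225
φ = arcsin(-0.01211225) = -0.693998°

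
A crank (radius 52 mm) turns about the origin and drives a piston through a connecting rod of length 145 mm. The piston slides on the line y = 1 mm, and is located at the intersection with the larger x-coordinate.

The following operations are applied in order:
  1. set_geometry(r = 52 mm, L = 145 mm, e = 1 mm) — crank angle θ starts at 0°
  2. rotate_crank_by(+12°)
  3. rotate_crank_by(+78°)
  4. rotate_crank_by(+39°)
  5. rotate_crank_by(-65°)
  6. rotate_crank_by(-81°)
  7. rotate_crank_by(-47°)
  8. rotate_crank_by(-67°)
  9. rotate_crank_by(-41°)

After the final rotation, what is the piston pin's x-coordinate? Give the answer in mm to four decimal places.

set_geometry: r = 52 mm, L = 145 mm, e = 1 mm; θ ← 0°
rotate_crank_by(+12°): θ ← 0° +12° = 12°
rotate_crank_by(+78°): θ ← 12° +78° = 90°
rotate_crank_by(+39°): θ ← 90° +39° = 129°
rotate_crank_by(-65°): θ ← 129° -65° = 64°
rotate_crank_by(-81°): θ ← 64° -81° = -17°
rotate_crank_by(-47°): θ ← -17° -47° = -64°
rotate_crank_by(-67°): θ ← -64° -67° = -131°
rotate_crank_by(-41°): θ ← -131° -41° = -172°
crank pin P = (r cos θ, r sin θ) = (-51.493940, -7.237001)
h = r sin θ − e = -7.237001 − 1 = -8.237001
x = r cos θ + √(L² − h²) = -51.493940 + √(21025.0 − 67.8482) = -51.493940 + 144.765852 = 93.271912

93.2719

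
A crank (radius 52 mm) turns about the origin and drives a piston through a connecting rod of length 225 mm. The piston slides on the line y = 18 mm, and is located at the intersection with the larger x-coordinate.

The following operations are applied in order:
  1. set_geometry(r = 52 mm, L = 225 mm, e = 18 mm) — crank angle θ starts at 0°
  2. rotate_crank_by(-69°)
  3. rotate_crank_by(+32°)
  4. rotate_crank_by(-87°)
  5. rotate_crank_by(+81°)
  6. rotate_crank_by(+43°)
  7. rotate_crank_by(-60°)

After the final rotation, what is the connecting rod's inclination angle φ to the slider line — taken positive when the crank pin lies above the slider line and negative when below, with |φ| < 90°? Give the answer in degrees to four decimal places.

set_geometry: r = 52 mm, L = 225 mm, e = 18 mm; θ ← 0°
rotate_crank_by(-69°): θ ← 0° -69° = -69°
rotate_crank_by(+32°): θ ← -69° +32° = -37°
rotate_crank_by(-87°): θ ← -37° -87° = -124°
rotate_crank_by(+81°): θ ← -124° +81° = -43°
rotate_crank_by(+43°): θ ← -43° +43° = 0°
rotate_crank_by(-60°): θ ← 0° -60° = -60°
crank pin P = (r cos θ, r sin θ) = (26.000000, -45.033321)
h = r sin θ − e = -45.033321 − 18 = -63.033321
sin φ = h / L = -63.033321 / 225 = -0.28014809
φ = arcsin(-0.28014809) = -16.269044°

-16.2690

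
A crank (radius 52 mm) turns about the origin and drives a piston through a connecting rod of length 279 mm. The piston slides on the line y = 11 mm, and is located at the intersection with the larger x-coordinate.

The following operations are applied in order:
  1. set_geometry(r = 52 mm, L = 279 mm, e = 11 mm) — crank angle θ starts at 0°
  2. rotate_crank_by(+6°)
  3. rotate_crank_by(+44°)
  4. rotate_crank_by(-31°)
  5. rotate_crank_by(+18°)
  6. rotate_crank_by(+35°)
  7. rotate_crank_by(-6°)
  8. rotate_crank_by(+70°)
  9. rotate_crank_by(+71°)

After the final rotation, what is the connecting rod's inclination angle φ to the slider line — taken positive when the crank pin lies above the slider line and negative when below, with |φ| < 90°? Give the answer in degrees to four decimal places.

-7.1254

set_geometry: r = 52 mm, L = 279 mm, e = 11 mm; θ ← 0°
rotate_crank_by(+6°): θ ← 0° +6° = 6°
rotate_crank_by(+44°): θ ← 6° +44° = 50°
rotate_crank_by(-31°): θ ← 50° -31° = 19°
rotate_crank_by(+18°): θ ← 19° +18° = 37°
rotate_crank_by(+35°): θ ← 37° +35° = 72°
rotate_crank_by(-6°): θ ← 72° -6° = 66°
rotate_crank_by(+70°): θ ← 66° +70° = 136°
rotate_crank_by(+71°): θ ← 136° +71° = 207°
crank pin P = (r cos θ, r sin θ) = (-46.332339, -23.607506)
h = r sin θ − e = -23.607506 − 11 = -34.607506
sin φ = h / L = -34.607506 / 279 = -0.12404124
φ = arcsin(-0.12404124) = -7.125392°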